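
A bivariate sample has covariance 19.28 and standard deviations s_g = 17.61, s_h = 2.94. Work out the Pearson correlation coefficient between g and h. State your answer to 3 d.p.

r = Cov(g,h) / (s_g · s_h) = 19.28 / (17.61 × 2.94)
  = 19.28 / 51.7734 ≈ 0.372

0.372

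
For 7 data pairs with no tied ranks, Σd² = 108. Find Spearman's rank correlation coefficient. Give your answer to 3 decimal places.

-0.929

ρ = 1 − 6Σd² / [n(n²−1)] = 1 − 6×108 / (7×48)
  = 1 − 648/336 = 1 − 1.9286 ≈ -0.929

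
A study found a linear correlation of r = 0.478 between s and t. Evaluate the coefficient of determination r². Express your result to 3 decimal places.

r² = (0.478)² = 0.228

0.228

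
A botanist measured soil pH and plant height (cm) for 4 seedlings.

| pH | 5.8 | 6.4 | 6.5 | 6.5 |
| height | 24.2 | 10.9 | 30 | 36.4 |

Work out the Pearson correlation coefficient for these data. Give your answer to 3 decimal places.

0.207

n = 4, Σx = 25.2, Σy = 101.5, Σx² = 159.1, Σy² = 2929.41, Σxy = 641.72
nΣxy − ΣxΣy = 2566.88 − 2557.8 = 9.08
nΣx² − (Σx)² = 636.4 − 635.04 = 1.36; nΣy² − (Σy)² = 11717.64 − 10302.25 = 1415.39
r = 9.08 / √(1.36 × 1415.39) = 9.08 / 43.8740 ≈ 0.207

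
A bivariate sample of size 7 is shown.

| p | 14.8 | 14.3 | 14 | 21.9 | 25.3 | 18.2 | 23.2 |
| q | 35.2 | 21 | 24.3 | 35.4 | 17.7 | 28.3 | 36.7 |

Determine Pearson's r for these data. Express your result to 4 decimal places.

0.0678

n = 7, Σp = 131.7, Σq = 198.6, Σp² = 2608.71, Σq² = 5984.76, Σpq = 3751.03
nΣpq − ΣpΣq = 26257.21 − 26155.62 = 101.59
nΣp² − (Σp)² = 18260.97 − 17344.89 = 916.08; nΣq² − (Σq)² = 41893.32 − 39441.96 = 2451.36
r = 101.59 / √(916.08 × 2451.36) = 101.59 / 1498.5466 ≈ 0.0678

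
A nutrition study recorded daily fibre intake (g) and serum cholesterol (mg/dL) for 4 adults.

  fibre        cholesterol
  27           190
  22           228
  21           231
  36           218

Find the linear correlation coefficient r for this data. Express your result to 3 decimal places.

n = 4, Σx = 106, Σy = 867, Σx² = 2950, Σy² = 188969, Σxy = 22845
nΣxy − ΣxΣy = 91380 − 91902 = -522
nΣx² − (Σx)² = 11800 − 11236 = 564; nΣy² − (Σy)² = 755876 − 751689 = 4187
r = -522 / √(564 × 4187) = -522 / 1536.7069 ≈ -0.340

-0.340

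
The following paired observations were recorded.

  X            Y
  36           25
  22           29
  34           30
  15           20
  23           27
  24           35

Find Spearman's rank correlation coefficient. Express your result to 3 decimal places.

Rank X: 6, 2, 5, 1, 3, 4
Rank Y: 2, 4, 5, 1, 3, 6
d = rank(X) − rank(Y): 4, -2, 0, 0, 0, -2; Σd² = 24
ρ = 1 − 6Σd² / [n(n²−1)] = 1 − 6×24 / (6×35) = 1 − 144/210 ≈ 0.314

0.314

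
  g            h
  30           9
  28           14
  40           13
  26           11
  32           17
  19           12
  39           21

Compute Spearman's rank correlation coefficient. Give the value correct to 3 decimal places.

0.500

Rank g: 4, 3, 7, 2, 5, 1, 6
Rank h: 1, 5, 4, 2, 6, 3, 7
d = rank(g) − rank(h): 3, -2, 3, 0, -1, -2, -1; Σd² = 28
ρ = 1 − 6Σd² / [n(n²−1)] = 1 − 6×28 / (7×48) = 1 − 168/336 ≈ 0.500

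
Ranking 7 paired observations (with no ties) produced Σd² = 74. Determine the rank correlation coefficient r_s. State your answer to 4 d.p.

ρ = 1 − 6Σd² / [n(n²−1)] = 1 − 6×74 / (7×48)
  = 1 − 444/336 = 1 − 1.32143 ≈ -0.3214

-0.3214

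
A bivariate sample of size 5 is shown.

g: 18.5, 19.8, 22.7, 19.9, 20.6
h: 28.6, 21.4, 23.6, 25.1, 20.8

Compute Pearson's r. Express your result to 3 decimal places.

n = 5, Σg = 101.5, Σh = 119.5, Σg² = 2069.95, Σh² = 2895.53, Σgh = 2416.51
nΣgh − ΣgΣh = 12082.55 − 12129.25 = -46.7
nΣg² − (Σg)² = 10349.75 − 10302.25 = 47.5; nΣh² − (Σh)² = 14477.65 − 14280.25 = 197.4
r = -46.7 / √(47.5 × 197.4) = -46.7 / 96.8323 ≈ -0.482

-0.482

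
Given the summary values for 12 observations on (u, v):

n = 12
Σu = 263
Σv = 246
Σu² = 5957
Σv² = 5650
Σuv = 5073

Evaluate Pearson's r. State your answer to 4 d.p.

r = (nΣuv − ΣuΣv) / √[(nΣu² − (Σu)²)(nΣv² − (Σv)²)]
Numerator: 12×5073 − 263×246 = -3822
Denominator: √[(71484 − 69169)(67800 − 60516)] = √[2315 × 7284] = 4106.3926
r = -3822 / 4106.3926 ≈ -0.9307

-0.9307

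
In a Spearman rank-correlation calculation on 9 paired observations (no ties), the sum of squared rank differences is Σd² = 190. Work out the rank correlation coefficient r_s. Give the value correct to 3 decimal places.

ρ = 1 − 6Σd² / [n(n²−1)] = 1 − 6×190 / (9×80)
  = 1 − 1140/720 = 1 − 1.5833 ≈ -0.583

-0.583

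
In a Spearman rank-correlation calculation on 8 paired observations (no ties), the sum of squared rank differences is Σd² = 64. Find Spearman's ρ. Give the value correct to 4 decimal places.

0.2381

ρ = 1 − 6Σd² / [n(n²−1)] = 1 − 6×64 / (8×63)
  = 1 − 384/504 = 1 − 0.76190 ≈ 0.2381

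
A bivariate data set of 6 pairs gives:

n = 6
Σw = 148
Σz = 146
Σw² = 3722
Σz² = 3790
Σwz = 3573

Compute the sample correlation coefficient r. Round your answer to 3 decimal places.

r = (nΣwz − ΣwΣz) / √[(nΣw² − (Σw)²)(nΣz² − (Σz)²)]
Numerator: 6×3573 − 148×146 = -170
Denominator: √[(22332 − 21904)(22740 − 21316)] = √[428 × 1424] = 780.6869
r = -170 / 780.6869 ≈ -0.218

-0.218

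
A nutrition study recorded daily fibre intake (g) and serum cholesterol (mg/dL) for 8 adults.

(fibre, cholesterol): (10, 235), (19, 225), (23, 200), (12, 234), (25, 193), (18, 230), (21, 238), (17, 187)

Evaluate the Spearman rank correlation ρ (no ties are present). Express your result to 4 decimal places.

-0.3571

Rank fibre: 1, 5, 7, 2, 8, 4, 6, 3
Rank cholesterol: 7, 4, 3, 6, 2, 5, 8, 1
d = rank(fibre) − rank(cholesterol): -6, 1, 4, -4, 6, -1, -2, 2; Σd² = 114
ρ = 1 − 6Σd² / [n(n²−1)] = 1 − 6×114 / (8×63) = 1 − 684/504 ≈ -0.3571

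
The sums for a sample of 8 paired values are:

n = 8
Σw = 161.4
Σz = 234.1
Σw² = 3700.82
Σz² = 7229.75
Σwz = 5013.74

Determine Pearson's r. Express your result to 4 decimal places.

r = (nΣwz − ΣwΣz) / √[(nΣw² − (Σw)²)(nΣz² − (Σz)²)]
Numerator: 8×5013.74 − 161.4×234.1 = 2326.18
Denominator: √[(29606.56 − 26049.96)(57838 − 54802.81)] = √[3556.6 × 3035.19] = 3285.5679
r = 2326.18 / 3285.5679 ≈ 0.7080

0.7080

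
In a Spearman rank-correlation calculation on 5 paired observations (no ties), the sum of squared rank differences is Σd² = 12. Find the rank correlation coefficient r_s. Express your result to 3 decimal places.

ρ = 1 − 6Σd² / [n(n²−1)] = 1 − 6×12 / (5×24)
  = 1 − 72/120 = 1 − 0.6000 ≈ 0.400

0.400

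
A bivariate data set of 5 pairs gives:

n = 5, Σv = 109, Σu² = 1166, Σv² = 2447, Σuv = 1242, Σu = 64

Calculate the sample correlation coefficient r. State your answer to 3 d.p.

r = (nΣuv − ΣuΣv) / √[(nΣu² − (Σu)²)(nΣv² − (Σv)²)]
Numerator: 5×1242 − 64×109 = -766
Denominator: √[(5830 − 4096)(12235 − 11881)] = √[1734 × 354] = 783.4769
r = -766 / 783.4769 ≈ -0.978

-0.978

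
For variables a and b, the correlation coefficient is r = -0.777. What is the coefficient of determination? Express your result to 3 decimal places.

0.604

r² = (-0.777)² = 0.604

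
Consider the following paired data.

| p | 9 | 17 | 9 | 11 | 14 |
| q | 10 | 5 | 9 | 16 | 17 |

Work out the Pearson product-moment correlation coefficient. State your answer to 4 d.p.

n = 5, Σp = 60, Σq = 57, Σp² = 768, Σq² = 751, Σpq = 670
nΣpq − ΣpΣq = 3350 − 3420 = -70
nΣp² − (Σp)² = 3840 − 3600 = 240; nΣq² − (Σq)² = 3755 − 3249 = 506
r = -70 / √(240 × 506) = -70 / 348.4824 ≈ -0.2009

-0.2009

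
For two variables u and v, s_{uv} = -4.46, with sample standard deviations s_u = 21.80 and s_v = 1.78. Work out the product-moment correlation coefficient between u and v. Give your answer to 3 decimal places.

-0.115

r = Cov(u,v) / (s_u · s_v) = -4.46 / (21.80 × 1.78)
  = -4.46 / 38.8040 ≈ -0.115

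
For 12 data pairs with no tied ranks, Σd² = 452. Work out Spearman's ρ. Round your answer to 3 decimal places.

-0.580

ρ = 1 − 6Σd² / [n(n²−1)] = 1 − 6×452 / (12×143)
  = 1 − 2712/1716 = 1 − 1.5804 ≈ -0.580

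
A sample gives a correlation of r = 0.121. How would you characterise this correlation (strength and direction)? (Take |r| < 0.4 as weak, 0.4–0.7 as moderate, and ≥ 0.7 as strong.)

weak positive

r = 0.121 > 0 so the relationship is positive.
|r| = 0.121, which falls in the weak range.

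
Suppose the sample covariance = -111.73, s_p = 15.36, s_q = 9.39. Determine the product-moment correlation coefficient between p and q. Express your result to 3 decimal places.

-0.775

r = Cov(p,q) / (s_p · s_q) = -111.73 / (15.36 × 9.39)
  = -111.73 / 144.2304 ≈ -0.775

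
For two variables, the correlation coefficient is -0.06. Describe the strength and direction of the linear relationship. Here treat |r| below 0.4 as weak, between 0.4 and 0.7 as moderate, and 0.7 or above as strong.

r = -0.06 < 0 so the relationship is negative.
|r| = 0.06, which falls in the weak range.

weak negative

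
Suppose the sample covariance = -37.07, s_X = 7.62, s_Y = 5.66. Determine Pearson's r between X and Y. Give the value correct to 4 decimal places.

r = Cov(X,Y) / (s_X · s_Y) = -37.07 / (7.62 × 5.66)
  = -37.07 / 43.1292 ≈ -0.8595

-0.8595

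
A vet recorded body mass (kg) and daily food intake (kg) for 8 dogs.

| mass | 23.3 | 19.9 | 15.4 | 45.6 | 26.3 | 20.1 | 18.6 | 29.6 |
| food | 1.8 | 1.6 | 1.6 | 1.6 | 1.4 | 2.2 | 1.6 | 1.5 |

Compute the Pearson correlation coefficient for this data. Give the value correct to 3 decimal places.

n = 8, Σx = 198.8, Σy = 13.3, Σx² = 5573.24, Σy² = 22.53, Σxy = 326.58
nΣxy − ΣxΣy = 2612.64 − 2644.04 = -31.4
nΣx² − (Σx)² = 44585.92 − 39521.44 = 5064.48; nΣy² − (Σy)² = 180.24 − 176.89 = 3.35
r = -31.4 / √(5064.48 × 3.35) = -31.4 / 130.2536 ≈ -0.241

-0.241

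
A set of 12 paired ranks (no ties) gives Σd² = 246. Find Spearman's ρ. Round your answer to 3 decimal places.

0.140

ρ = 1 − 6Σd² / [n(n²−1)] = 1 − 6×246 / (12×143)
  = 1 − 1476/1716 = 1 − 0.8601 ≈ 0.140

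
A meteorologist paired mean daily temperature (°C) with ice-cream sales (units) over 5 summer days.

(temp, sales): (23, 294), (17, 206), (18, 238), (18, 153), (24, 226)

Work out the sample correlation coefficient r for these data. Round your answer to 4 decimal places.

n = 5, Σx = 100, Σy = 1117, Σx² = 2042, Σy² = 260001, Σxy = 22726
nΣxy − ΣxΣy = 113630 − 111700 = 1930
nΣx² − (Σx)² = 10210 − 10000 = 210; nΣy² − (Σy)² = 1300005 − 1247689 = 52316
r = 1930 / √(210 × 52316) = 1930 / 3314.5678 ≈ 0.5823

0.5823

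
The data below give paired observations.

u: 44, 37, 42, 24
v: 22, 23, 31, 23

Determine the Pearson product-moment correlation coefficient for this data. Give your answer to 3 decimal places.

0.307

n = 4, Σu = 147, Σv = 99, Σu² = 5645, Σv² = 2503, Σuv = 3673
nΣuv − ΣuΣv = 14692 − 14553 = 139
nΣu² − (Σu)² = 22580 − 21609 = 971; nΣv² − (Σv)² = 10012 − 9801 = 211
r = 139 / √(971 × 211) = 139 / 452.6378 ≈ 0.307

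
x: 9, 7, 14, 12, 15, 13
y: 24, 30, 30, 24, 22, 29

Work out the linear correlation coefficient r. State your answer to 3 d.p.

n = 6, Σx = 70, Σy = 159, Σx² = 864, Σy² = 4277, Σxy = 1841
nΣxy − ΣxΣy = 11046 − 11130 = -84
nΣx² − (Σx)² = 5184 − 4900 = 284; nΣy² − (Σy)² = 25662 − 25281 = 381
r = -84 / √(284 × 381) = -84 / 328.9438 ≈ -0.255

-0.255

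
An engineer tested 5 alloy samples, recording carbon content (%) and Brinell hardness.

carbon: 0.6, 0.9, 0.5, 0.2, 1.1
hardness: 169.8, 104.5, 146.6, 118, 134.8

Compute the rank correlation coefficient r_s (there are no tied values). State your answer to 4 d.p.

Rank carbon: 3, 4, 2, 1, 5
Rank hardness: 5, 1, 4, 2, 3
d = rank(carbon) − rank(hardness): -2, 3, -2, -1, 2; Σd² = 22
ρ = 1 − 6Σd² / [n(n²−1)] = 1 − 6×22 / (5×24) = 1 − 132/120 ≈ -0.1000

-0.1000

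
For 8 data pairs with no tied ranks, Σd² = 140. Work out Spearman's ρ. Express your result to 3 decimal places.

-0.667

ρ = 1 − 6Σd² / [n(n²−1)] = 1 − 6×140 / (8×63)
  = 1 − 840/504 = 1 − 1.6667 ≈ -0.667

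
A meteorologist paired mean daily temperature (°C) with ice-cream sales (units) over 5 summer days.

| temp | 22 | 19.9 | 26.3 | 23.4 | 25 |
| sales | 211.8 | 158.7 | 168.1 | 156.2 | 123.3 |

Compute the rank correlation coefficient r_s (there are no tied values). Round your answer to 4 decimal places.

Rank temp: 2, 1, 5, 3, 4
Rank sales: 5, 3, 4, 2, 1
d = rank(temp) − rank(sales): -3, -2, 1, 1, 3; Σd² = 24
ρ = 1 − 6Σd² / [n(n²−1)] = 1 − 6×24 / (5×24) = 1 − 144/120 ≈ -0.2000

-0.2000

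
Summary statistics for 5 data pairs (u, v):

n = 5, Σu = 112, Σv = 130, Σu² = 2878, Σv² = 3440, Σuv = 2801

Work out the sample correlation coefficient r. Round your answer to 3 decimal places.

r = (nΣuv − ΣuΣv) / √[(nΣu² − (Σu)²)(nΣv² − (Σv)²)]
Numerator: 5×2801 − 112×130 = -555
Denominator: √[(14390 − 12544)(17200 − 16900)] = √[1846 × 300] = 744.1774
r = -555 / 744.1774 ≈ -0.746

-0.746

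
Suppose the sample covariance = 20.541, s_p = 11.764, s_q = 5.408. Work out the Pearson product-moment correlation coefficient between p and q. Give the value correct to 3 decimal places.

r = Cov(p,q) / (s_p · s_q) = 20.541 / (11.764 × 5.408)
  = 20.541 / 63.6197 ≈ 0.323

0.323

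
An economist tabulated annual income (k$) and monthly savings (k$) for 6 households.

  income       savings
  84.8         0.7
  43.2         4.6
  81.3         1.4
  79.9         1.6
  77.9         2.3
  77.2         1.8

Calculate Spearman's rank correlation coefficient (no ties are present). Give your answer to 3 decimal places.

Rank income: 6, 1, 5, 4, 3, 2
Rank savings: 1, 6, 2, 3, 5, 4
d = rank(income) − rank(savings): 5, -5, 3, 1, -2, -2; Σd² = 68
ρ = 1 − 6Σd² / [n(n²−1)] = 1 − 6×68 / (6×35) = 1 − 408/210 ≈ -0.943

-0.943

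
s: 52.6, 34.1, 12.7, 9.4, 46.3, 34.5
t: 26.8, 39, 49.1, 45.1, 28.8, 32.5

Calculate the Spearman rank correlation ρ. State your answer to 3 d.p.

-0.943

Rank s: 6, 3, 2, 1, 5, 4
Rank t: 1, 4, 6, 5, 2, 3
d = rank(s) − rank(t): 5, -1, -4, -4, 3, 1; Σd² = 68
ρ = 1 − 6Σd² / [n(n²−1)] = 1 − 6×68 / (6×35) = 1 − 408/210 ≈ -0.943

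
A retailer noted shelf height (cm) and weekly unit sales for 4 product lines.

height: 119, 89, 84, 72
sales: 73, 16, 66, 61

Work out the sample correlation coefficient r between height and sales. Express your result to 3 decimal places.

n = 4, Σx = 364, Σy = 216, Σx² = 34322, Σy² = 13662, Σxy = 20047
nΣxy − ΣxΣy = 80188 − 78624 = 1564
nΣx² − (Σx)² = 137288 − 132496 = 4792; nΣy² − (Σy)² = 54648 − 46656 = 7992
r = 1564 / √(4792 × 7992) = 1564 / 6188.5106 ≈ 0.253

0.253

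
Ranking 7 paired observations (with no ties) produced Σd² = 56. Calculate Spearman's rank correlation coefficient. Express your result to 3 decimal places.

ρ = 1 − 6Σd² / [n(n²−1)] = 1 − 6×56 / (7×48)
  = 1 − 336/336 = 1 − 1.0000 ≈ 0.000

0.000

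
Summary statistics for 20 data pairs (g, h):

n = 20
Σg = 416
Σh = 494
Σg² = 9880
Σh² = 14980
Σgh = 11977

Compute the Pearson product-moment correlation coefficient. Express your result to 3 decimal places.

0.922

r = (nΣgh − ΣgΣh) / √[(nΣg² − (Σg)²)(nΣh² − (Σh)²)]
Numerator: 20×11977 − 416×494 = 34036
Denominator: √[(197600 − 173056)(299600 − 244036)] = √[24544 × 55564] = 36929.1594
r = 34036 / 36929.1594 ≈ 0.922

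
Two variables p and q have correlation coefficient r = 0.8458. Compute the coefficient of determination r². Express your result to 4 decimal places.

r² = (0.8458)² = 0.7154

0.7154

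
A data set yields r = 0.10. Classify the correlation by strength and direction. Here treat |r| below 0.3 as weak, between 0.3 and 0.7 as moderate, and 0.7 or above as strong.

r = 0.10 > 0 so the relationship is positive.
|r| = 0.10, which falls in the weak range.

weak positive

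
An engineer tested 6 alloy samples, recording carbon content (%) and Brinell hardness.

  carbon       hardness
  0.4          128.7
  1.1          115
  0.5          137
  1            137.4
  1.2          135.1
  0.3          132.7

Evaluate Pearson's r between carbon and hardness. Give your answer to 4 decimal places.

-0.2170

n = 6, Σx = 4.5, Σy = 785.9, Σx² = 4.15, Σy² = 103297.75, Σxy = 585.81
nΣxy − ΣxΣy = 3514.86 − 3536.55 = -21.69
nΣx² − (Σx)² = 24.9 − 20.25 = 4.65; nΣy² − (Σy)² = 619786.5 − 617638.81 = 2147.69
r = -21.69 / √(4.65 × 2147.69) = -21.69 / 99.9338 ≈ -0.2170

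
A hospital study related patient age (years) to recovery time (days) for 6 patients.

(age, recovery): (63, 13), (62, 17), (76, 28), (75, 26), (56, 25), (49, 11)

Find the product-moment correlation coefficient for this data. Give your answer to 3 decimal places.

n = 6, Σx = 381, Σy = 120, Σx² = 24751, Σy² = 2664, Σxy = 7890
nΣxy − ΣxΣy = 47340 − 45720 = 1620
nΣx² − (Σx)² = 148506 − 145161 = 3345; nΣy² − (Σy)² = 15984 − 14400 = 1584
r = 1620 / √(3345 × 1584) = 1620 / 2301.8427 ≈ 0.704

0.704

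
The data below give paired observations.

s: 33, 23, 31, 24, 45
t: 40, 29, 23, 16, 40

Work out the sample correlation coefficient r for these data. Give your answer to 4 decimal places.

n = 5, Σs = 156, Σt = 148, Σs² = 5180, Σt² = 4826, Σst = 4884
nΣst − ΣsΣt = 24420 − 23088 = 1332
nΣs² − (Σs)² = 25900 − 24336 = 1564; nΣt² − (Σt)² = 24130 − 21904 = 2226
r = 1332 / √(1564 × 2226) = 1332 / 1865.8682 ≈ 0.7139

0.7139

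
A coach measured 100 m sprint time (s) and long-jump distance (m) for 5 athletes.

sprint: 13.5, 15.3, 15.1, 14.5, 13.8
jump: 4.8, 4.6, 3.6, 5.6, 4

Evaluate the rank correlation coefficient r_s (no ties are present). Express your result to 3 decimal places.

Rank sprint: 1, 5, 4, 3, 2
Rank jump: 4, 3, 1, 5, 2
d = rank(sprint) − rank(jump): -3, 2, 3, -2, 0; Σd² = 26
ρ = 1 − 6Σd² / [n(n²−1)] = 1 − 6×26 / (5×24) = 1 − 156/120 ≈ -0.300

-0.300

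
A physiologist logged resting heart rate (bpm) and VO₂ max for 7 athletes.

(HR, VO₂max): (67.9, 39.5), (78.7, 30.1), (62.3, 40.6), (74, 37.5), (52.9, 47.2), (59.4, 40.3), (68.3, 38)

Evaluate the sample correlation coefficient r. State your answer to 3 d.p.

n = 7, Σx = 463.5, Σy = 273.2, Σx² = 31153.05, Σy² = 10816.8, Σxy = 17841.4
nΣxy − ΣxΣy = 124889.8 − 126628.2 = -1738.4
nΣx² − (Σx)² = 218071.35 − 214832.25 = 3239.1; nΣy² − (Σy)² = 75717.6 − 74638.24 = 1079.36
r = -1738.4 / √(3239.1 × 1079.36) = -1738.4 / 1869.8008 ≈ -0.930

-0.930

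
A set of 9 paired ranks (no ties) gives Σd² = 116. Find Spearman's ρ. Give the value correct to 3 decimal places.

ρ = 1 − 6Σd² / [n(n²−1)] = 1 − 6×116 / (9×80)
  = 1 − 696/720 = 1 − 0.9667 ≈ 0.033

0.033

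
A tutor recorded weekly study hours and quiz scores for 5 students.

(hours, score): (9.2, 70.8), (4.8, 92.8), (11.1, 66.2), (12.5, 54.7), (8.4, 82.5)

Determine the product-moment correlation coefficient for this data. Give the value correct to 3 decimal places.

-0.971

n = 5, Σx = 46, Σy = 367, Σx² = 457.7, Σy² = 27805.26, Σxy = 3208.37
nΣxy − ΣxΣy = 16041.85 − 16882 = -840.15
nΣx² − (Σx)² = 2288.5 − 2116 = 172.5; nΣy² − (Σy)² = 139026.3 − 134689 = 4337.3
r = -840.15 / √(172.5 × 4337.3) = -840.15 / 864.9764 ≈ -0.971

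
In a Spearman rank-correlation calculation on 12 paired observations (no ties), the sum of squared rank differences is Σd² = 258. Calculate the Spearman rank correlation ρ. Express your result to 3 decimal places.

ρ = 1 − 6Σd² / [n(n²−1)] = 1 − 6×258 / (12×143)
  = 1 − 1548/1716 = 1 − 0.9021 ≈ 0.098

0.098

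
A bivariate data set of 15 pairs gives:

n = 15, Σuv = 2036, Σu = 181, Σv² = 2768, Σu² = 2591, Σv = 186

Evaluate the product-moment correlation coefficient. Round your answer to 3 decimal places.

-0.481

r = (nΣuv − ΣuΣv) / √[(nΣu² − (Σu)²)(nΣv² − (Σv)²)]
Numerator: 15×2036 − 181×186 = -3126
Denominator: √[(38865 − 32761)(41520 − 34596)] = √[6104 × 6924] = 6501.0842
r = -3126 / 6501.0842 ≈ -0.481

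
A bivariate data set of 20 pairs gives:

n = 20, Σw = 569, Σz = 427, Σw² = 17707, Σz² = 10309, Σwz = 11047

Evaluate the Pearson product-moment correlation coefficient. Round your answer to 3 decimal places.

-0.818

r = (nΣwz − ΣwΣz) / √[(nΣw² − (Σw)²)(nΣz² − (Σz)²)]
Numerator: 20×11047 − 569×427 = -22023
Denominator: √[(354140 − 323761)(206180 − 182329)] = √[30379 × 23851] = 26917.8292
r = -22023 / 26917.8292 ≈ -0.818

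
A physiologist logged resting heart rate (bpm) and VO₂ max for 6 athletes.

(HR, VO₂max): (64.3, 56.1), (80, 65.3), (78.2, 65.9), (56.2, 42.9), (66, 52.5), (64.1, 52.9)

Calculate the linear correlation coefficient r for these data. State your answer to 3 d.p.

0.969

n = 6, Σx = 408.8, Σy = 335.6, Σx² = 28272.98, Σy² = 19149.18, Σxy = 23251.48
nΣxy − ΣxΣy = 139508.88 − 137193.28 = 2315.6
nΣx² − (Σx)² = 169637.88 − 167117.44 = 2520.44; nΣy² − (Σy)² = 114895.08 − 112627.36 = 2267.72
r = 2315.6 / √(2520.44 × 2267.72) = 2315.6 / 2390.7430 ≈ 0.969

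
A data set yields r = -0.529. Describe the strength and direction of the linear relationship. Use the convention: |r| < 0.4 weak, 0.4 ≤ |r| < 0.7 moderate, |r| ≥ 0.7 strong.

moderate negative

r = -0.529 < 0 so the relationship is negative.
|r| = 0.529, which falls in the moderate range.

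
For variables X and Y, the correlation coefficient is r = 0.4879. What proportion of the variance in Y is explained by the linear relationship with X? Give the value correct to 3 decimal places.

0.238

r² = (0.4879)² = 0.238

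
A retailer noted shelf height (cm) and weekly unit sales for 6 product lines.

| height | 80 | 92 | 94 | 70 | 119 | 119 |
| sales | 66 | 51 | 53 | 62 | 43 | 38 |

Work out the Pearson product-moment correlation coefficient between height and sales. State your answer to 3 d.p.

-0.940

n = 6, Σx = 574, Σy = 313, Σx² = 56922, Σy² = 16903, Σxy = 28933
nΣxy − ΣxΣy = 173598 − 179662 = -6064
nΣx² − (Σx)² = 341532 − 329476 = 12056; nΣy² − (Σy)² = 101418 − 97969 = 3449
r = -6064 / √(12056 × 3449) = -6064 / 6448.3443 ≈ -0.940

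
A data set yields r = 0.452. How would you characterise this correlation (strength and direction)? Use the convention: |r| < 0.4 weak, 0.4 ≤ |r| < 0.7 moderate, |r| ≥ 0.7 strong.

r = 0.452 > 0 so the relationship is positive.
|r| = 0.452, which falls in the moderate range.

moderate positive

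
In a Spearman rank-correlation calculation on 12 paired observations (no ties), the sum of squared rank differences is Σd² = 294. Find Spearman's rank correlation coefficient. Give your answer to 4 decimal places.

-0.0280

ρ = 1 − 6Σd² / [n(n²−1)] = 1 − 6×294 / (12×143)
  = 1 − 1764/1716 = 1 − 1.02797 ≈ -0.0280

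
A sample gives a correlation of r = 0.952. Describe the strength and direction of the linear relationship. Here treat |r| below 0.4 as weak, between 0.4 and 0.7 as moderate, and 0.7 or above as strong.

strong positive

r = 0.952 > 0 so the relationship is positive.
|r| = 0.952, which falls in the strong range.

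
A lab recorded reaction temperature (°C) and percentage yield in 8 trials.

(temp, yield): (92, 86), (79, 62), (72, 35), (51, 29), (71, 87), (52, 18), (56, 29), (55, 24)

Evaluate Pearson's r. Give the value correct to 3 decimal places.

0.838

n = 8, Σx = 528, Σy = 370, Σx² = 36396, Σy² = 22616, Σxy = 26866
nΣxy − ΣxΣy = 214928 − 195360 = 19568
nΣx² − (Σx)² = 291168 − 278784 = 12384; nΣy² − (Σy)² = 180928 − 136900 = 44028
r = 19568 / √(12384 × 44028) = 19568 / 23350.4337 ≈ 0.838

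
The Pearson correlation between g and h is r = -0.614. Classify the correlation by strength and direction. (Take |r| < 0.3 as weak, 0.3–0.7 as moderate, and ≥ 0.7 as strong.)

r = -0.614 < 0 so the relationship is negative.
|r| = 0.614, which falls in the moderate range.

moderate negative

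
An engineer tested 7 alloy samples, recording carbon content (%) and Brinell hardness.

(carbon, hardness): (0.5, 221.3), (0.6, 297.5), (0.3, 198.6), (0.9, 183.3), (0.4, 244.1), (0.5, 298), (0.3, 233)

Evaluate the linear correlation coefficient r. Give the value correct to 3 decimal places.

n = 7, Σx = 3.5, Σy = 1675.8, Σx² = 2.01, Σy² = 413198.6, Σxy = 830.24
nΣxy − ΣxΣy = 5811.68 − 5865.3 = -53.62
nΣx² − (Σx)² = 14.07 − 12.25 = 1.82; nΣy² − (Σy)² = 2892390.2 − 2808305.64 = 84084.56
r = -53.62 / √(1.82 × 84084.56) = -53.62 / 391.1955 ≈ -0.137

-0.137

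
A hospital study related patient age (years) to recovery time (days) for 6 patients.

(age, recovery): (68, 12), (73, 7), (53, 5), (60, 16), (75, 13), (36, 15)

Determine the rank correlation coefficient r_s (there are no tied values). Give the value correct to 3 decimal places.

-0.143

Rank age: 4, 5, 2, 3, 6, 1
Rank recovery: 3, 2, 1, 6, 4, 5
d = rank(age) − rank(recovery): 1, 3, 1, -3, 2, -4; Σd² = 40
ρ = 1 − 6Σd² / [n(n²−1)] = 1 − 6×40 / (6×35) = 1 − 240/210 ≈ -0.143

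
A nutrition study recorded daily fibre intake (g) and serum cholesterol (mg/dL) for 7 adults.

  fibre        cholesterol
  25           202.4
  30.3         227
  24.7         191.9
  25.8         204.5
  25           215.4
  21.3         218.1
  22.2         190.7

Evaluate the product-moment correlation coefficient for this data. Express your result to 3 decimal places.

0.478

n = 7, Σx = 174.3, Σy = 1450, Σx² = 4390.35, Σy² = 301471.88, Σxy = 36218.2
nΣxy − ΣxΣy = 253527.4 − 252735 = 792.4
nΣx² − (Σx)² = 30732.45 − 30380.49 = 351.96; nΣy² − (Σy)² = 2110303.16 − 2102500 = 7803.16
r = 792.4 / √(351.96 × 7803.16) = 792.4 / 1657.2267 ≈ 0.478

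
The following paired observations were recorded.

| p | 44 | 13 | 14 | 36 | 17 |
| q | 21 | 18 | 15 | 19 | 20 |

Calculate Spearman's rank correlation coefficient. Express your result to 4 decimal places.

Rank p: 5, 1, 2, 4, 3
Rank q: 5, 2, 1, 3, 4
d = rank(p) − rank(q): 0, -1, 1, 1, -1; Σd² = 4
ρ = 1 − 6Σd² / [n(n²−1)] = 1 − 6×4 / (5×24) = 1 − 24/120 ≈ 0.8000

0.8000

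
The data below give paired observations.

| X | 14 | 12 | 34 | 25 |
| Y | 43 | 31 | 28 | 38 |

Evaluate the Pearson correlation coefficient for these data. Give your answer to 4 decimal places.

n = 4, ΣX = 85, ΣY = 140, ΣX² = 2121, ΣY² = 5038, ΣXY = 2876
nΣXY − ΣXΣY = 11504 − 11900 = -396
nΣX² − (ΣX)² = 8484 − 7225 = 1259; nΣY² − (ΣY)² = 20152 − 19600 = 552
r = -396 / √(1259 × 552) = -396 / 833.6474 ≈ -0.4750

-0.4750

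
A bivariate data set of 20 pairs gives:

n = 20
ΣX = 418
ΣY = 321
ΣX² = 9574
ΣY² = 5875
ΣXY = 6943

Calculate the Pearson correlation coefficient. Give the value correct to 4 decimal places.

0.3008

r = (nΣXY − ΣXΣY) / √[(nΣX² − (ΣX)²)(nΣY² − (ΣY)²)]
Numerator: 20×6943 − 418×321 = 4682
Denominator: √[(191480 − 174724)(117500 − 103041)] = √[16756 × 14459] = 15565.1856
r = 4682 / 15565.1856 ≈ 0.3008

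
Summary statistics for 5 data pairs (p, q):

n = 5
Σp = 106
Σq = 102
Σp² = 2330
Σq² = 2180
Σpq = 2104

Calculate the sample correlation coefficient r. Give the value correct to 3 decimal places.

r = (nΣpq − ΣpΣq) / √[(nΣp² − (Σp)²)(nΣq² − (Σq)²)]
Numerator: 5×2104 − 106×102 = -292
Denominator: √[(11650 − 11236)(10900 − 10404)] = √[414 × 496] = 453.1490
r = -292 / 453.1490 ≈ -0.644

-0.644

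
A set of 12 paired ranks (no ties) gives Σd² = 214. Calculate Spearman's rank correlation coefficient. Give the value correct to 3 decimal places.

0.252

ρ = 1 − 6Σd² / [n(n²−1)] = 1 − 6×214 / (12×143)
  = 1 − 1284/1716 = 1 − 0.7483 ≈ 0.252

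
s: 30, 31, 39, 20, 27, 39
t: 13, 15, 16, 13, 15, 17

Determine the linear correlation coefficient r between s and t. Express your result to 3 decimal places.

n = 6, Σs = 186, Σt = 89, Σs² = 6032, Σt² = 1333, Σst = 2807
nΣst − ΣsΣt = 16842 − 16554 = 288
nΣs² − (Σs)² = 36192 − 34596 = 1596; nΣt² − (Σt)² = 7998 − 7921 = 77
r = 288 / √(1596 × 77) = 288 / 350.5596 ≈ 0.822

0.822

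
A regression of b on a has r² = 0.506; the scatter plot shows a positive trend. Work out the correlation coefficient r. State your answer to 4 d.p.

|r| = √0.506 = 0.7113
The association is positive, so r = 0.7113.

0.7113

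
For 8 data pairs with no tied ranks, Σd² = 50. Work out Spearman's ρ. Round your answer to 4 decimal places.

0.4048

ρ = 1 − 6Σd² / [n(n²−1)] = 1 − 6×50 / (8×63)
  = 1 − 300/504 = 1 − 0.59524 ≈ 0.4048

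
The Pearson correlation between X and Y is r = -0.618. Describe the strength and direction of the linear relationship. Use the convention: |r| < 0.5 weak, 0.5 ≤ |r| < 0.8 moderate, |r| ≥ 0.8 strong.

moderate negative

r = -0.618 < 0 so the relationship is negative.
|r| = 0.618, which falls in the moderate range.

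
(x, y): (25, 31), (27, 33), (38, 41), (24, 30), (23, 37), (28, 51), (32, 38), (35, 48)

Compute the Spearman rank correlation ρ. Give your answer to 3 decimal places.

Rank x: 3, 4, 8, 2, 1, 5, 6, 7
Rank y: 2, 3, 6, 1, 4, 8, 5, 7
d = rank(x) − rank(y): 1, 1, 2, 1, -3, -3, 1, 0; Σd² = 26
ρ = 1 − 6Σd² / [n(n²−1)] = 1 − 6×26 / (8×63) = 1 − 156/504 ≈ 0.690

0.690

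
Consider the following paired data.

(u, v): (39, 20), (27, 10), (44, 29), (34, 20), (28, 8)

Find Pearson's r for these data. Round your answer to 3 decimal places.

0.961

n = 5, Σu = 172, Σv = 87, Σu² = 6126, Σv² = 1805, Σuv = 3230
nΣuv − ΣuΣv = 16150 − 14964 = 1186
nΣu² − (Σu)² = 30630 − 29584 = 1046; nΣv² − (Σv)² = 9025 − 7569 = 1456
r = 1186 / √(1046 × 1456) = 1186 / 1234.0891 ≈ 0.961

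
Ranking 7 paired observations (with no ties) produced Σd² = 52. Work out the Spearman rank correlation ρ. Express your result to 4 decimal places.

0.0714

ρ = 1 − 6Σd² / [n(n²−1)] = 1 − 6×52 / (7×48)
  = 1 − 312/336 = 1 − 0.92857 ≈ 0.0714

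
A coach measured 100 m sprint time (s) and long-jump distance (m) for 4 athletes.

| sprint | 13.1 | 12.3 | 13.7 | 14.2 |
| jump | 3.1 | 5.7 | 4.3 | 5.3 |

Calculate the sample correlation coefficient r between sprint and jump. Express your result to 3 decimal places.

-0.102

n = 4, Σx = 53.3, Σy = 18.4, Σx² = 712.23, Σy² = 88.68, Σxy = 244.89
nΣxy − ΣxΣy = 979.56 − 980.72 = -1.16
nΣx² − (Σx)² = 2848.92 − 2840.89 = 8.03; nΣy² − (Σy)² = 354.72 − 338.56 = 16.16
r = -1.16 / √(8.03 × 16.16) = -1.16 / 11.3914 ≈ -0.102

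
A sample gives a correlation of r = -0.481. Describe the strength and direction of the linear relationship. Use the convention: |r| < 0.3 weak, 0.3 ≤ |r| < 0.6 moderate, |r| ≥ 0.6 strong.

moderate negative

r = -0.481 < 0 so the relationship is negative.
|r| = 0.481, which falls in the moderate range.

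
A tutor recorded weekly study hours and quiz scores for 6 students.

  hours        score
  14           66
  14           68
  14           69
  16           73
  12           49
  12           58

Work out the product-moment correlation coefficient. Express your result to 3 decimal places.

n = 6, Σx = 82, Σy = 383, Σx² = 1132, Σy² = 24835, Σxy = 5294
nΣxy − ΣxΣy = 31764 − 31406 = 358
nΣx² − (Σx)² = 6792 − 6724 = 68; nΣy² − (Σy)² = 149010 − 146689 = 2321
r = 358 / √(68 × 2321) = 358 / 397.2757 ≈ 0.901

0.901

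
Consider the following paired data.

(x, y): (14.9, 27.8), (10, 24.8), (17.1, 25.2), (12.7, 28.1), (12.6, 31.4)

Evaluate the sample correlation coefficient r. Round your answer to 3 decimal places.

-0.085

n = 5, Σx = 67.3, Σy = 137.3, Σx² = 934.47, Σy² = 3798.49, Σxy = 1845.65
nΣxy − ΣxΣy = 9228.25 − 9240.29 = -12.04
nΣx² − (Σx)² = 4672.35 − 4529.29 = 143.06; nΣy² − (Σy)² = 18992.45 − 18851.29 = 141.16
r = -12.04 / √(143.06 × 141.16) = -12.04 / 142.1068 ≈ -0.085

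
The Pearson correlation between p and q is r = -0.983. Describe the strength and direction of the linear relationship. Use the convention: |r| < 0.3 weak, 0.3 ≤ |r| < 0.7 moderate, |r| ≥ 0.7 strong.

r = -0.983 < 0 so the relationship is negative.
|r| = 0.983, which falls in the strong range.

strong negative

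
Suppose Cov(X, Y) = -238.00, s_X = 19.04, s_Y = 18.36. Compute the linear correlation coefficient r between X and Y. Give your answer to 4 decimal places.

r = Cov(X,Y) / (s_X · s_Y) = -238.00 / (19.04 × 18.36)
  = -238.00 / 349.5744 ≈ -0.6808

-0.6808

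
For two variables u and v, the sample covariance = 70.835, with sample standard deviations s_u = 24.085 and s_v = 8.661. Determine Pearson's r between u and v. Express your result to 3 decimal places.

r = Cov(u,v) / (s_u · s_v) = 70.835 / (24.085 × 8.661)
  = 70.835 / 208.6002 ≈ 0.340

0.340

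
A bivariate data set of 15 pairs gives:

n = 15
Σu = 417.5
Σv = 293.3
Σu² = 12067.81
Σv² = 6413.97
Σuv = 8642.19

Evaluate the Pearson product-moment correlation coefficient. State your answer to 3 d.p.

r = (nΣuv − ΣuΣv) / √[(nΣu² − (Σu)²)(nΣv² − (Σv)²)]
Numerator: 15×8642.19 − 417.5×293.3 = 7180.1
Denominator: √[(181017.15 − 174306.25)(96209.55 − 86024.89)] = √[6710.9 × 10184.66] = 8267.2991
r = 7180.1 / 8267.2991 ≈ 0.868

0.868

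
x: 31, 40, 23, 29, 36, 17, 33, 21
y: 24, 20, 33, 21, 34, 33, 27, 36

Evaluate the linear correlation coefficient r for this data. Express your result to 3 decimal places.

-0.608

n = 8, Σx = 230, Σy = 228, Σx² = 7046, Σy² = 6776, Σxy = 6344
nΣxy − ΣxΣy = 50752 − 52440 = -1688
nΣx² − (Σx)² = 56368 − 52900 = 3468; nΣy² − (Σy)² = 54208 − 51984 = 2224
r = -1688 / √(3468 × 2224) = -1688 / 2777.1986 ≈ -0.608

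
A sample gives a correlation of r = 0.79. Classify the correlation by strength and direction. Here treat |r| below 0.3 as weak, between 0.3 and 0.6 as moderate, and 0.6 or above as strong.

strong positive

r = 0.79 > 0 so the relationship is positive.
|r| = 0.79, which falls in the strong range.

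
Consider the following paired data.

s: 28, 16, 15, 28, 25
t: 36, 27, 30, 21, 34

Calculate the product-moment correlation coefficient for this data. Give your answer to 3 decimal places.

n = 5, Σs = 112, Σt = 148, Σs² = 2674, Σt² = 4522, Σst = 3328
nΣst − ΣsΣt = 16640 − 16576 = 64
nΣs² − (Σs)² = 13370 − 12544 = 826; nΣt² − (Σt)² = 22610 − 21904 = 706
r = 64 / √(826 × 706) = 64 / 763.6465 ≈ 0.084

0.084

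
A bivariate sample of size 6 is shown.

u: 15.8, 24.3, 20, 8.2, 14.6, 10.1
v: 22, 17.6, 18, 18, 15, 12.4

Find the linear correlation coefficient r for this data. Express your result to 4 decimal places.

0.3145

n = 6, Σu = 93, Σv = 103, Σu² = 1622.54, Σv² = 1820.52, Σuv = 1627.12
nΣuv − ΣuΣv = 9762.72 − 9579 = 183.72
nΣu² − (Σu)² = 9735.24 − 8649 = 1086.24; nΣv² − (Σv)² = 10923.12 − 10609 = 314.12
r = 183.72 / √(1086.24 × 314.12) = 183.72 / 584.1316 ≈ 0.3145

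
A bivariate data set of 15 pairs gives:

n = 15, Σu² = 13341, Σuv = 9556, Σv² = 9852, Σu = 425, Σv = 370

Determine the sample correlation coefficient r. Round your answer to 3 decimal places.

-0.955

r = (nΣuv − ΣuΣv) / √[(nΣu² − (Σu)²)(nΣv² − (Σv)²)]
Numerator: 15×9556 − 425×370 = -13910
Denominator: √[(200115 − 180625)(147780 − 136900)] = √[19490 × 10880] = 14561.9779
r = -13910 / 14561.9779 ≈ -0.955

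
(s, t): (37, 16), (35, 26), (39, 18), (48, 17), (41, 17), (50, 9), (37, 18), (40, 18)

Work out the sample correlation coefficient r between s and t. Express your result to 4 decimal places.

n = 8, Σs = 327, Σt = 139, Σs² = 13569, Σt² = 2563, Σst = 5553
nΣst − ΣsΣt = 44424 − 45453 = -1029
nΣs² − (Σs)² = 108552 − 106929 = 1623; nΣt² − (Σt)² = 20504 − 19321 = 1183
r = -1029 / √(1623 × 1183) = -1029 / 1385.6439 ≈ -0.7426

-0.7426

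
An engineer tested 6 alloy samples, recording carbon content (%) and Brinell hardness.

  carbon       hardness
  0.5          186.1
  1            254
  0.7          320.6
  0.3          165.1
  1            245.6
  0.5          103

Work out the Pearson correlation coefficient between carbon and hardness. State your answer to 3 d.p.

0.621

n = 6, Σx = 4, Σy = 1274.4, Σx² = 3.08, Σy² = 300119.94, Σxy = 918.1
nΣxy − ΣxΣy = 5508.6 − 5097.6 = 411
nΣx² − (Σx)² = 18.48 − 16 = 2.48; nΣy² − (Σy)² = 1800719.64 − 1624095.36 = 176624.28
r = 411 / √(2.48 × 176624.28) = 411 / 661.8370 ≈ 0.621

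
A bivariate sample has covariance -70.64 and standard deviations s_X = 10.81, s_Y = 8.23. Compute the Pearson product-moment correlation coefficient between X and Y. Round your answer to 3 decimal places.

-0.794

r = Cov(X,Y) / (s_X · s_Y) = -70.64 / (10.81 × 8.23)
  = -70.64 / 88.9663 ≈ -0.794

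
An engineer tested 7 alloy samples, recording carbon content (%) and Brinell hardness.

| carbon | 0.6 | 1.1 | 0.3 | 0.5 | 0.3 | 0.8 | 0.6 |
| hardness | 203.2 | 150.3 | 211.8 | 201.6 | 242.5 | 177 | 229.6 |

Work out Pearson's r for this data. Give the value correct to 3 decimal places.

n = 7, Σx = 4.2, Σy = 1416, Σx² = 3, Σy² = 292233.54, Σxy = 803.7
nΣxy − ΣxΣy = 5625.9 − 5947.2 = -321.3
nΣx² − (Σx)² = 21 − 17.64 = 3.36; nΣy² − (Σy)² = 2045634.78 − 2005056 = 40578.78
r = -321.3 / √(3.36 × 40578.78) = -321.3 / 369.2488 ≈ -0.870

-0.870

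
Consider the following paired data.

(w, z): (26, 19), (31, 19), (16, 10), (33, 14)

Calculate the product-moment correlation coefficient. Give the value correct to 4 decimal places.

0.6244

n = 4, Σw = 106, Σz = 62, Σw² = 2982, Σz² = 1018, Σwz = 1705
nΣwz − ΣwΣz = 6820 − 6572 = 248
nΣw² − (Σw)² = 11928 − 11236 = 692; nΣz² − (Σz)² = 4072 − 3844 = 228
r = 248 / √(692 × 228) = 248 / 397.2103 ≈ 0.6244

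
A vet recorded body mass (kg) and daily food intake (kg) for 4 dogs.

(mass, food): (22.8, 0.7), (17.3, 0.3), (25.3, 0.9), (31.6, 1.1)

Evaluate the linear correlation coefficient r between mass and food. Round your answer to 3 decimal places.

n = 4, Σx = 97, Σy = 3, Σx² = 2457.78, Σy² = 2.6, Σxy = 78.68
nΣxy − ΣxΣy = 314.72 − 291 = 23.72
nΣx² − (Σx)² = 9831.12 − 9409 = 422.12; nΣy² − (Σy)² = 10.4 − 9 = 1.4
r = 23.72 / √(422.12 × 1.4) = 23.72 / 24.3098 ≈ 0.976

0.976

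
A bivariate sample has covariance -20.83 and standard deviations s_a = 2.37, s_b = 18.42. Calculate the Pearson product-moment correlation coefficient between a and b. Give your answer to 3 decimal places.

-0.477

r = Cov(a,b) / (s_a · s_b) = -20.83 / (2.37 × 18.42)
  = -20.83 / 43.6554 ≈ -0.477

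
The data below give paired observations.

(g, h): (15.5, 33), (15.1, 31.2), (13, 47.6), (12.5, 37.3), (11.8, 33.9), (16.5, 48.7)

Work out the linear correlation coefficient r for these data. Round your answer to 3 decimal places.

0.166

n = 6, Σg = 84.4, Σh = 231.7, Σg² = 1205, Σh² = 9240.39, Σgh = 3271.24
nΣgh − ΣgΣh = 19627.44 − 19555.48 = 71.96
nΣg² − (Σg)² = 7230 − 7123.36 = 106.64; nΣh² − (Σh)² = 55442.34 − 53684.89 = 1757.45
r = 71.96 / √(106.64 × 1757.45) = 71.96 / 432.9139 ≈ 0.166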